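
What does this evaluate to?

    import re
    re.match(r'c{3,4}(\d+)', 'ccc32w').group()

`re.match` only tries the pattern at the start of the string.
The match spans [0:5] → 'ccc32'.

'ccc32'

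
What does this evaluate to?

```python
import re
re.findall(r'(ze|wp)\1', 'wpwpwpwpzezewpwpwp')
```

A backreference is literal: `\1` must see the identical characters the first group matched.
One capturing group, so `findall` returns just the captured substring from each match — 4 in all.

['wp', 'wp', 'ze', 'wp']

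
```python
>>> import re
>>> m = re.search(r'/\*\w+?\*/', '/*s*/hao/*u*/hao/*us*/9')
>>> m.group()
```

Unlike `match`, `search` isn't anchored — it looks for the pattern anywhere in the string.
The match spans [0:5] → '/*s*/'.

'/*s*/'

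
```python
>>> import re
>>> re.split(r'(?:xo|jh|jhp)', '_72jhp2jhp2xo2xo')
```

['_72', 'p2', 'p2', '2', '']

`|` is ordered: at each position the engine commits to the first alternative that works.
Matches to split on: at [3:5] → 'jh'; at [7:9] → 'jh'; at [11:13] → 'xo'; at [14:16] → 'xo'.
Splitting on the pattern gives 5 pieces.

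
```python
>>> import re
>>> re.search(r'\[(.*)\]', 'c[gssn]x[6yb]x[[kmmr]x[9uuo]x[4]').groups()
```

('gssn]x[6yb]x[[kmmr]x[9uuo]x[4',)

The match spans [1:32] → '[gssn]x[6yb]x[[kmmr]x[9uuo]x[4]'.
Captured: group 1 = 'gssn]x[6yb]x[[kmmr]x[9uuo]x[4'.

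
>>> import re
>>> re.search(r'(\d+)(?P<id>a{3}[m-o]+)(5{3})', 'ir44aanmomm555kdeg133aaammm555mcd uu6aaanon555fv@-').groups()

('133', 'aaammm', '555')

This matches one or more of a digit (captured); then exactly 3 of a literal 'a', then one or more of a character in [m-o] (captured as 'id'); then exactly 3 of a literal '5' (captured).
`re.search` scans for the first position where the pattern succeeds.
The match spans [18:30] → '133aaammm555'.
Captured: group 1 = '133', group 2 = 'aaammm', group 3 = '555'.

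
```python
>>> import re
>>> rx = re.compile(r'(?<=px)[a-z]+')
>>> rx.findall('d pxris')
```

The `(?=…)`/`(?<=…)` assertion just peeks at neighbouring text; it doesn't advance the match position.
With no groups in the pattern, `findall` gives back each whole match — 1 here.

['ris']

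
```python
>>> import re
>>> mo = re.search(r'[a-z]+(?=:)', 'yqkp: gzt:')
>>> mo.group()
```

'yqkp'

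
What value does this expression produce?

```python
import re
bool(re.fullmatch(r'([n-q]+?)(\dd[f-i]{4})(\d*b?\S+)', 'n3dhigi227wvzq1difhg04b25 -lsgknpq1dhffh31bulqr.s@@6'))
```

This matches one or more of a character in [n-q] (lazy) (captured); then a digit, then a literal 'd', then exactly 4 of a character in [f-i] (captured); then zero or more of a digit, then optionally the literal 'b', then one or more of a non-whitespace character (captured).
`re.fullmatch` requires the pattern to consume the entire string.
Here the string isn't matched end-to-end, so the call returns None, and `bool(None)` is False.

False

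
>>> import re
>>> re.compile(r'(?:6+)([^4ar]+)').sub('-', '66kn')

'-'

Pattern: one or more of a literal '6' (non-capturing group); then one or more of any character except [4ar] (captured).
Matches: at [0:4] → '66kn'.
Every occurrence is swapped for '-'.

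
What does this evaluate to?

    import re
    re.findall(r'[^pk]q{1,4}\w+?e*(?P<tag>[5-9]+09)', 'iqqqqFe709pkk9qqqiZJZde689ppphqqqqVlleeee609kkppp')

['709', '609']

`findall` collects group 1 from each match (2 total).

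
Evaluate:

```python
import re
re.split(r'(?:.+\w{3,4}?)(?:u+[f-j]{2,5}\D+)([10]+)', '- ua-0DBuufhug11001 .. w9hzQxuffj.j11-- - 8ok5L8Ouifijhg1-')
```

['', '1', '-']

Because the pattern has a capturing group, `split` also inserts each captured text between the pieces.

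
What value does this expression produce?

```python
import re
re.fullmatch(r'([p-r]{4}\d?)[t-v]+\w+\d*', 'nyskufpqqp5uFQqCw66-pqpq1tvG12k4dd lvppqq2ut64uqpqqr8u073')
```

`re.fullmatch` requires the pattern to consume the entire string.
Here the string isn't matched end-to-end, so the call returns None.

None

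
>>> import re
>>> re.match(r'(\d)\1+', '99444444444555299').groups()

The match spans [0:2] → '99'.
Captured: group 1 = '9'.

('9',)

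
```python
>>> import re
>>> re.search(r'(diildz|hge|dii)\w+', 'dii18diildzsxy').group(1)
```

'dii'

The match spans [0:14] → 'dii18diildzsxy'.
Captured: group 1 = 'dii'.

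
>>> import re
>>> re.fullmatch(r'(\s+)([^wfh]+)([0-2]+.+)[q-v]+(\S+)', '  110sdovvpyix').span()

(0, 14)

The pattern matches one or more of whitespace (captured); then one or more of any character except [wfh] (captured); then one or more of a character in [0-2], then one or more of any character (captured); then one or more of a character in [q-v]; then one or more of a non-whitespace character (captured).
`re.fullmatch` is like wrapping the pattern in `^…$` (in single-line mode).
The match spans [0:14] → '  110sdovvpyix'.
Captured: group 1 = '  ', group 2 = '11', group 3 = '0sdov', group 4 = 'pyix'.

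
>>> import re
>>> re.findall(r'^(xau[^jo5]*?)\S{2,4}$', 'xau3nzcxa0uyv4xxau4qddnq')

['xau3nzcxa0uyv4xxau4q']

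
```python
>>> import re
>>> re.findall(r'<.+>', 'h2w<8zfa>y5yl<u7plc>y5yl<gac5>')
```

['<8zfa>y5yl<u7plc>y5yl<gac5>']

Scanning left to right: at [3:30] → '<8zfa>y5yl<u7plc>y5yl<gac5>'.
With no groups in the pattern, `findall` gives back each whole match — 1 here.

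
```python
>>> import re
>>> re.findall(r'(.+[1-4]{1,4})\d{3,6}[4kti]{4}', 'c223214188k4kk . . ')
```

['c223214']

The pattern matches one or more of any character, then 1 to 4 of a character in [1-4] (captured); then 3 to 6 of a digit, then exactly 4 of one of [4kti].
Because there's exactly one group, `findall` drops the full match and keeps group 1 from the one hit.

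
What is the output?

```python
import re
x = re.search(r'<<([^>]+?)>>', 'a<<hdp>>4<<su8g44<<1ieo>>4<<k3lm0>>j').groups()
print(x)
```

('hdp',)

`search` walks the string left to right and returns the first match it finds.
The match spans [1:8] → '<<hdp>>'.
Captured: group 1 = 'hdp'.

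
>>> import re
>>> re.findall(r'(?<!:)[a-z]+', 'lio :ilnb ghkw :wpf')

['lio', 'lnb', 'ghkw', 'pf']

The negative lookaround is zero-width — it rules out positions where the adjacent text would match, without consuming anything.
Scanning left to right: at [0:3] → 'lio'; at [6:9] → 'lnb'; at [10:14] → 'ghkw'; at [17:19] → 'pf'.
`findall` yields the raw match text (4 of them) because the pattern has no groups.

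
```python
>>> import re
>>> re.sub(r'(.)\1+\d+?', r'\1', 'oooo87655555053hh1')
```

A backreference is literal: `\1` must see the identical characters the first group matched.
Matches: at [0:5] → 'oooo8'; at [7:13] → '555550'; at [15:18] → 'hh1'.
Each match is replaced using the text its own group 1 captured.

'o76553h'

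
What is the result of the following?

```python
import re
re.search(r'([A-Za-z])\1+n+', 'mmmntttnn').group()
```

`\1` has to match the exact text group 1 already captured.
`re.search` tries every starting position until one works.
The match spans [0:4] → 'mmmn'.
Captured: group 1 = 'm'.

'mmmn'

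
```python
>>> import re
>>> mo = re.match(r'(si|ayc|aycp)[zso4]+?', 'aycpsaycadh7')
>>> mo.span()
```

(0, 5)

`re.match` won't scan ahead — the pattern has to work from the very first character.
The match spans [0:5] → 'aycps'.
Captured: group 1 = 'aycp'.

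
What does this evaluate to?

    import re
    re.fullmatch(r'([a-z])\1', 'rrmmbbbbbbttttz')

None

`\1` has to match the exact text group 1 already captured.
`fullmatch` succeeds only if the pattern covers the string from start to end.
Here the string isn't matched end-to-end, so the call returns None.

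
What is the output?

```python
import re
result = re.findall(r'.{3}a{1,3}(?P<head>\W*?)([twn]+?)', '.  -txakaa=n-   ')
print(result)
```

Pattern: exactly 3 of any character, then 1 to 3 of the literal 'a'; then zero or more of a non-word character (lazy) (captured as 'head'); then one or more of one of [twn] (lazy) (captured).
Matches: at [5:12] match 'xakaa=n', groups = ('=', 'n').
Multiple groups make `findall` return tuples — one 2-tuple for the one match.

[('=', 'n')]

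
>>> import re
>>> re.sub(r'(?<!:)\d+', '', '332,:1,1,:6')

',:1,,:6'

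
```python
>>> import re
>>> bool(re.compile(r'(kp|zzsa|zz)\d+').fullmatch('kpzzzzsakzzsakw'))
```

`fullmatch` succeeds only if the pattern covers the string from start to end.
Here the pattern can't cover the whole string, so the call returns None, and `bool(None)` is False.

False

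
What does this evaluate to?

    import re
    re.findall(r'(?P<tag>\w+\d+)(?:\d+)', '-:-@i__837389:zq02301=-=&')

This matches one or more of a word character, then one or more of a digit (captured as 'tag'); then one or more of a digit (non-capturing group).
Walking the string: at [4:13] match 'i__837389', group 1 = 'i__83738'; at [14:21] match 'zq02301', group 1 = 'zq0230'.
`findall` collects group 1 from each match (2 total).

['i__83738', 'zq0230']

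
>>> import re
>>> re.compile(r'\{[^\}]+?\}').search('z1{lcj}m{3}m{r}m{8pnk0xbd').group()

Unlike `match`, `search` isn't anchored — it looks for the pattern anywhere in the string.
The match spans [2:7] → '{lcj}'.

'{lcj}'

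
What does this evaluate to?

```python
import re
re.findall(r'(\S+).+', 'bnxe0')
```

Pattern: one or more of a non-whitespace character (captured); then one or more of any character.
Walking the string: at [0:5] match 'bnxe0', group 1 = 'bnxe'.
With a single group, `findall` returns only what that group captured — 1 item.

['bnxe']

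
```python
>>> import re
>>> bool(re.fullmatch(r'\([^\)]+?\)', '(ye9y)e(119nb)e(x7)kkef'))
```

`re.fullmatch` requires the pattern to consume the entire string.
Here the pattern can't cover the whole string, so the call returns None, and `bool(None)` is False.

False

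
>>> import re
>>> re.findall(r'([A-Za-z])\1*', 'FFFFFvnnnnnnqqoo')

['F', 'v', 'n', 'q', 'o']

`\1` has to match the exact text group 1 already captured.
Scanning left to right: at [0:5] match 'FFFFF', group 1 = 'F'; at [5:6] match 'v', group 1 = 'v'; at [6:12] match 'nnnnnn', group 1 = 'n'; at [12:14] match 'qq', group 1 = 'q'; at [14:16] match 'oo', group 1 = 'o'.
Because there's exactly one group, `findall` drops the full match and keeps group 1 from each hit.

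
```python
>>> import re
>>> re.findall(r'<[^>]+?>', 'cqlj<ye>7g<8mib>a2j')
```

Walking the string: at [4:8] → '<ye>'; at [10:16] → '<8mib>'.
Since nothing is captured, `findall` lists the 2 matched substrings directly.

['<ye>', '<8mib>']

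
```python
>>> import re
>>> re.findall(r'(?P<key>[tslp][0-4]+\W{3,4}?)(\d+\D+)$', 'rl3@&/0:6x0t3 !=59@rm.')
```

This matches one of [tslp], then one or more of a character in [0-4], then 3 to 4 of a non-word character (lazy) (captured as 'key'); then one or more of a digit, then one or more of a non-digit (captured); then anchored at the end.
Walking the string: at [11:22] match 't3 !=59@rm.', groups = ('t3 !=', '59@rm.').
`findall` packs the 2 group values into a tuple for every match.

[('t3 !=', '59@rm.')]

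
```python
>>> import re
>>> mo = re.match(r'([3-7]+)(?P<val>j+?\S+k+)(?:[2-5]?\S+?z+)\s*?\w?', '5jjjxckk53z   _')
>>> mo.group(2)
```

The match spans [0:11] → '5jjjxckk53z'.
Captured: group 1 = '5', group 2 = 'jjjxckk'.

'jjjxckk'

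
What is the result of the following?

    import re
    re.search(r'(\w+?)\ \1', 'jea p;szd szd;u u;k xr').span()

(6, 13)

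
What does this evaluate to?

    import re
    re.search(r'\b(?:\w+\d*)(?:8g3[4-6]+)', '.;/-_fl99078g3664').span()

(4, 17)

The match spans [4:17] → '_fl99078g3664'.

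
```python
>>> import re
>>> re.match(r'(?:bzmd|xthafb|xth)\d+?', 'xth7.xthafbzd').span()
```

(0, 4)

`match` is anchored at position 0; if the pattern doesn't fit there, it returns None.
The match spans [0:4] → 'xth7'.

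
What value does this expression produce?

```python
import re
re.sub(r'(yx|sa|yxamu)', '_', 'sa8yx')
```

'_8_'

Every occurrence is swapped for '_'.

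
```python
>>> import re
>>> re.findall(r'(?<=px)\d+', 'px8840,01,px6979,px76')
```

The lookaround is zero-width — it requires the adjacent text to match without consuming it, so the asserted text isn't part of the match.
Since nothing is captured, `findall` lists the 3 matched substrings directly.

['8840', '6979', '76']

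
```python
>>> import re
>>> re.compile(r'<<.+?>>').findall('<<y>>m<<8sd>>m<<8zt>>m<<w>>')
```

['<<y>>', '<<8sd>>', '<<8zt>>', '<<w>>']

A `+?`/`*?`/`{m,n}?` starts at its minimum and grows only as far as needed for what follows to match.
Scanning left to right: at [0:5] → '<<y>>'; at [6:13] → '<<8sd>>'; at [14:21] → '<<8zt>>'; at [22:27] → '<<w>>'.
No capturing groups, so `findall` returns the 4 full match strings.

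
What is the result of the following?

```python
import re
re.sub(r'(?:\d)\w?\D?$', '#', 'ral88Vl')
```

'ral8#'

`sub` substitutes '#' at each match site.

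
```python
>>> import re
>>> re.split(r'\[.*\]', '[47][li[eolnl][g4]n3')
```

['', 'n3']

Splitting on the pattern gives 2 pieces.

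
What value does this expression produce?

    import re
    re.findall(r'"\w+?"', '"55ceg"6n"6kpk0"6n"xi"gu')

`findall` yields the raw match text (3 of them) because the pattern has no groups.

['"55ceg"', '"6kpk0"', '"xi"']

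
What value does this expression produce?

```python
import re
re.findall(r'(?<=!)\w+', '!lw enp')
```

The `(?=…)`/`(?<=…)` assertion just peeks at neighbouring text; it doesn't advance the match position.
Walking the string: at [1:3] → 'lw'.
`findall` yields the raw match text (1 of them) because the pattern has no groups.

['lw']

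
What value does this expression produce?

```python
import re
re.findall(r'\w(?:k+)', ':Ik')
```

['Ik']

The pattern matches a word character; then one or more of a literal 'k' (non-capturing group).
`findall` yields the raw match text (1 of them) because the pattern has no groups.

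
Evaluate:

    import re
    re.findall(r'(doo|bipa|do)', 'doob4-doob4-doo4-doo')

['doo', 'doo', 'doo', 'doo']

`|` is ordered: at each position the engine commits to the first alternative that works.
Matches: at [0:3] match 'doo', group 1 = 'doo'; at [6:9] match 'doo', group 1 = 'doo'; at [12:15] match 'doo', group 1 = 'doo'; at [17:20] match 'doo', group 1 = 'doo'.
`findall` collects group 1 from each match (4 total).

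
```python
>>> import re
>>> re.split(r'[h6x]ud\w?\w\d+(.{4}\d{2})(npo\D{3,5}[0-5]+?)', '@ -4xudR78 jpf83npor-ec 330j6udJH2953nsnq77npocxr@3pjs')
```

This matches one of [h6x], then the literal 'ud', then optionally a word character; then a word character, then one or more of a digit; then exactly 4 of any character, then exactly 2 of a digit (captured); then the literal 'npo', then 3 to 5 of a non-digit, then one or more of a character in [0-5] (lazy) (captured).
With the lazy modifier that quantifier settles for the fewest repetitions that let the rest of the pattern succeed (the atoms after it are unaffected and can still be greedy).
Matches to split on: at [4:25] → 'xudR78 jpf83npor-ec 3'; at [28:51] → '6udJH2953nsnq77npocxr@3'.
With a capturing group present, the delimiter's captured portion is kept in the result list.

['@ -4', ' jpf83', 'npor-ec 3', '30j', 'nsnq77', 'npocxr@3', 'pjs']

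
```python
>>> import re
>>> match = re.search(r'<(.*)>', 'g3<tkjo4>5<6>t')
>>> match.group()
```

Unlike `match`, `search` isn't anchored — it looks for the pattern anywhere in the string.
The match spans [2:13] → '<tkjo4>5<6>'.
Captured: group 1 = 'tkjo4>5<6'.

'<tkjo4>5<6>'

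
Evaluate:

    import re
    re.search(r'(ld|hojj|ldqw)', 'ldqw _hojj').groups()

`|` is ordered: at each position the engine commits to the first alternative that works.
`re.search` scans for the first position where the pattern succeeds.
The match spans [0:2] → 'ld'.
Captured: group 1 = 'ld'.

('ld',)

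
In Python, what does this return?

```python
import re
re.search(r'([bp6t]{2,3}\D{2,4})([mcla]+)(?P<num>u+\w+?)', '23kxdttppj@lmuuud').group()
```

'ttppj@lmuuud'

Pattern: 2 to 3 of one of [bp6t], then 2 to 4 of a non-digit (captured); then one or more of one of [mcla] (captured); then one or more of a literal 'u', then one or more of a word character (lazy) (captured as 'num').
`search` walks the string left to right and returns the first match it finds.
The match spans [5:17] → 'ttppj@lmuuud'.
Captured: group 1 = 'ttppj@l', group 2 = 'm', group 3 = 'uuud'.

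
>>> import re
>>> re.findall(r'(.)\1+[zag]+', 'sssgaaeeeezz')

The backreference `\1` re-matches whatever the first group consumed, character for character.
One capturing group, so `findall` returns just the captured substring from each match — 2 in all.

['s', 'e']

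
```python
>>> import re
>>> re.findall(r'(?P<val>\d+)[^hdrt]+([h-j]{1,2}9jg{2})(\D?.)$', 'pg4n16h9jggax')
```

[('4', 'h9jgg', 'ax')]

The pattern matches one or more of a digit (captured as 'val'); then one or more of any character except [hdrt]; then 1 to 2 of a character in [h-j], then the literal '9j', then exactly 2 of a literal 'g' (captured); then optionally a non-digit, then any character (captured); then anchored at the end.
Walking the string: at [2:13] match '4n16h9jggax', groups = ('4', 'h9jgg', 'ax').
`findall` packs the 3 group values into a tuple for every match.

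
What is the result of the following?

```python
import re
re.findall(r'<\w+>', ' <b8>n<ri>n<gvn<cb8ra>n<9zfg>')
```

['<b8>', '<ri>', '<cb8ra>', '<9zfg>']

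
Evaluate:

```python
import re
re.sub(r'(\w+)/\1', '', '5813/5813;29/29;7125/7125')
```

';;'

`\1` has to match the exact text group 1 already captured.
`sub` substitutes '' at each match site.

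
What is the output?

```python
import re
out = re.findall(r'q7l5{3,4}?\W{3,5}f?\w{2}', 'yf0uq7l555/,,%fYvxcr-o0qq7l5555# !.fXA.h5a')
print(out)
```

['q7l555/,,%fYv', 'q7l5555# !.fXA']

The pattern matches the literal 'q7l', then 3 to 4 of the literal '5' (lazy); then 3 to 5 of a non-word character, then optionally a literal 'f', then exactly 2 of a word character.
Scanning left to right: at [4:17] → 'q7l555/,,%fYv'; at [24:38] → 'q7l5555# !.fXA'.
Since nothing is captured, `findall` lists the 2 matched substrings directly.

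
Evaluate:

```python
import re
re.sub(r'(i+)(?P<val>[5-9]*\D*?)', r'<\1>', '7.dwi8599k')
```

'7.dw<i>k'

Lazy quantifiers expand one character at a time until the remainder of the pattern can match.
Each match is replaced using the text its own group 1 captured.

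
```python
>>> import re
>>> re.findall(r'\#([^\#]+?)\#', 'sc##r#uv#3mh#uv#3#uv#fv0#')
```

`findall` collects group 1 from each match (4 total).

['r', '3mh', '3', 'fv0']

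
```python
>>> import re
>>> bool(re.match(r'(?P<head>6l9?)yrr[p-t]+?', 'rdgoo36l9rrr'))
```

False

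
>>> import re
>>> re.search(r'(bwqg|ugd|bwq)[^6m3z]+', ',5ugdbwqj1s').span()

The match spans [2:11] → 'ugdbwqj1s'.

(2, 11)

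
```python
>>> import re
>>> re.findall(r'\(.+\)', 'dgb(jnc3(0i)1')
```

Since nothing is captured, `findall` lists the 1 matched substring directly.

['(jnc3(0i)']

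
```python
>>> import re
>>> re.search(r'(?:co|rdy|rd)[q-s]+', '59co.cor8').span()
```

(5, 8)

The match spans [5:8] → 'cor'.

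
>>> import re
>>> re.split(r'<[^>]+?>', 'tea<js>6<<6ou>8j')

['tea', '6', '8j']

`split` removes every match and returns the 3 fragments in between.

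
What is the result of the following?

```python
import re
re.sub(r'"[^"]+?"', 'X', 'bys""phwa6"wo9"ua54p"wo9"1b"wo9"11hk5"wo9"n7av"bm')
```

Matches: at [4:11] → '"phwa6"'; at [14:21] → '"ua54p"'; at [24:28] → '"1b"'; at [31:38] → '"11hk5"'; at [41:47] → '"n7av"'.
`sub` substitutes 'X' at each match site.

'bys"Xwo9Xwo9Xwo9Xwo9Xbm'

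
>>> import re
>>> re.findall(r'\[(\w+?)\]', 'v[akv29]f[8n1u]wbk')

['akv29', '8n1u']

Walking the string: at [1:8] match '[akv29]', group 1 = 'akv29'; at [9:15] match '[8n1u]', group 1 = '8n1u'.
With a single group, `findall` returns only what that group captured — 2 items.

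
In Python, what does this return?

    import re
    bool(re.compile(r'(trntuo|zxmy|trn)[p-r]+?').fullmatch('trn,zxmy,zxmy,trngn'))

For `fullmatch`, every character of the input must be accounted for by the pattern.
Here the pattern can't cover the whole string, so the call returns None, and `bool(None)` is False.

False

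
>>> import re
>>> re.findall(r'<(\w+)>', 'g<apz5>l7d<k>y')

['apz5', 'k']

Walking the string: at [1:7] match '<apz5>', group 1 = 'apz5'; at [10:13] match '<k>', group 1 = 'k'.
Because there's exactly one group, `findall` drops the full match and keeps group 1 from each hit.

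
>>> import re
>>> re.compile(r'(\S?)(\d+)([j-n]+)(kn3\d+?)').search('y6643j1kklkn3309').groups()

('j', '1', 'kkl', 'kn33')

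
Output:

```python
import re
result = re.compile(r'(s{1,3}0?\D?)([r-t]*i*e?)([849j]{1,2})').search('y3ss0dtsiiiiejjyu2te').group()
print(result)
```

Pattern: 1 to 3 of the literal 's', then optionally a literal '0', then optionally a non-digit (captured); then zero or more of a character in [r-t], then zero or more of the literal 'i', then optionally a literal 'e' (captured); then 1 to 2 of one of [849j] (captured).
`search` walks the string left to right and returns the first match it finds.
The match spans [2:15] → 'ss0dtsiiiiejj'.
Captured: group 1 = 'ss0d', group 2 = 'tsiiiie', group 3 = 'jj'.

ss0dtsiiiiejj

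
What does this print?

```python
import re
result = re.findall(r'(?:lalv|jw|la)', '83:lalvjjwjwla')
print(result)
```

Alternation tries branches left to right and keeps the first one that lets the overall match succeed at that position.
With no groups in the pattern, `findall` gives back each whole match — 4 here.

['lalv', 'jw', 'jw', 'la']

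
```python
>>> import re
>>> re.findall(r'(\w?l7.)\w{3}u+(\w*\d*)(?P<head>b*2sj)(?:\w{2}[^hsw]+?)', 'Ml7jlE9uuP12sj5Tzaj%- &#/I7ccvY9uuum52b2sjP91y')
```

The pattern matches optionally a word character, then the literal 'l7', then any character (captured); then exactly 3 of a word character, then one or more of a literal 'u'; then zero or more of a word character, then zero or more of a digit (captured); then zero or more of the literal 'b', then the literal '2sj' (captured as 'head'); then exactly 2 of a word character, then one or more of any character except [hsw] (lazy) (non-capturing group).
Walking the string: at [0:17] match 'Ml7jlE9uuP12sj5Tz', groups = ('Ml7j', 'P1', '2sj').
3 groups means the one result is a tuple of 3 captured strings — 1 here.

[('Ml7j', 'P1', '2sj')]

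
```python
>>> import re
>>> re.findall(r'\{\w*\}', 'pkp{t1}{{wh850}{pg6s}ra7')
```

Since nothing is captured, `findall` lists the 3 matched substrings directly.

['{t1}', '{wh850}', '{pg6s}']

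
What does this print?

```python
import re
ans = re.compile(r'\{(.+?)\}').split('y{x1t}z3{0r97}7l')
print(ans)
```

['y', 'x1t', 'z3', '0r97', '7l']

`re.split` interleaves the captured-group text with the surrounding fragments.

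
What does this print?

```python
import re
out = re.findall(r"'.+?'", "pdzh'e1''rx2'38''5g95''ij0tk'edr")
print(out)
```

["'e1'", "'rx2'", "''5g95'", "'ij0tk'"]

Lazy quantifiers expand one character at a time until the remainder of the pattern can match.
Matches: at [4:8] → "'e1'"; at [8:13] → "'rx2'"; at [15:22] → "''5g95'"; at [22:29] → "'ij0tk'".
`findall` yields the raw match text (4 of them) because the pattern has no groups.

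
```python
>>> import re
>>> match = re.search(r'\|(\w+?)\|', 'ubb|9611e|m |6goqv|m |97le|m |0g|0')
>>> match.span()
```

(3, 10)

Unlike `match`, `search` isn't anchored — it looks for the pattern anywhere in the string.
The match spans [3:10] → '|9611e|'.
Captured: group 1 = '9611e'.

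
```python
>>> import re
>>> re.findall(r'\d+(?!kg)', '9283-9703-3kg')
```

The negative lookahead/lookbehind blocks any match where the forbidden context is present.
Scanning left to right: at [0:4] → '9283'; at [5:9] → '9703'.
With no groups in the pattern, `findall` gives back each whole match — 2 here.

['9283', '9703']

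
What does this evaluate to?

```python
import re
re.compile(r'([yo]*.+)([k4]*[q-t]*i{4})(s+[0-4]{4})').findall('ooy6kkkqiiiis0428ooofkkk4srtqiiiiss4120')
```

[('ooy6kkkqiiiis0428ooofkkk4srtq', 'iiii', 'ss4120')]

Multiple groups make `findall` return tuples — one 3-tuple for the one match.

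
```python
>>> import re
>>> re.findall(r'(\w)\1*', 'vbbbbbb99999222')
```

`\1` has to match the exact text group 1 already captured.
One capturing group, so `findall` returns just the captured substring from each match — 4 in all.

['v', 'b', '9', '2']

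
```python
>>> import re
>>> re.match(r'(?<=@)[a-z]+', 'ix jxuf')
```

None

`re.match` won't scan ahead — the pattern has to work from the very first character.
Here the pattern fails at index 0, so the call returns None.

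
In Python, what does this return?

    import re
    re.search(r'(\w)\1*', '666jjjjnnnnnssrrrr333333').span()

(0, 3)

`\1` has to match the exact text group 1 already captured.
`re.search` scans for the first position where the pattern succeeds.
The match spans [0:3] → '666'.
Captured: group 1 = '6'.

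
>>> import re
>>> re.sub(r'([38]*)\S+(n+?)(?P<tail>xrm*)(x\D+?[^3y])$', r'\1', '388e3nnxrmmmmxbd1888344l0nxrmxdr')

Pattern: zero or more of one of [38] (captured); then one or more of a non-whitespace character; then one or more of a literal 'n' (lazy) (captured); then the literal 'xr', then zero or more of the literal 'm' (captured as 'tail'); then a literal 'x', then one or more of a non-digit (lazy), then any character except [3y] (captured); then anchored at the end.
Matches: at [0:32] → '388e3nnxrmmmmxbd1888344l0nxrmxdr'.
The replacement refers to a captured group, so each match is rewritten using its own captured text.

'388'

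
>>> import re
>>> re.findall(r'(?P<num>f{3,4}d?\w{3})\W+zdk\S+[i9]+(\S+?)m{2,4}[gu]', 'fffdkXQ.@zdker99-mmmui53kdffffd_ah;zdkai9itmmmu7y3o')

[('fffdkXQ', 't')]

Pattern: 3 to 4 of the literal 'f', then optionally the literal 'd', then exactly 3 of a word character (captured as 'num'); then one or more of a non-word character; then the literal 'zdk', then one or more of a non-whitespace character, then one or more of one of [i9]; then one or more of a non-whitespace character (lazy) (captured); then 2 to 4 of the literal 'm', then one of [gu].
Because the quantifier is non-greedy, it stops expanding at the earliest point where the rest of the pattern can succeed.
Walking the string: at [0:47] match 'fffdkXQ.@zdker99-mmmui53kdffffd_ah;zdkai9itmmmu', groups = ('fffdkXQ', 't').
With 2 capturing groups, `findall` returns a 2-tuple per match.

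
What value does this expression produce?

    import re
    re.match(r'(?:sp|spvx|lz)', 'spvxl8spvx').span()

`|` is ordered: at each position the engine commits to the first alternative that works.
`re.match` only tries the pattern at the start of the string.
The match spans [0:2] → 'sp'.

(0, 2)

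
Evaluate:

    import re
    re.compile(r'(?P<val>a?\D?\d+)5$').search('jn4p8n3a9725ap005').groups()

('ap00',)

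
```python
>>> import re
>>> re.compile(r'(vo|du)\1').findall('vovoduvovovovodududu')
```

['vo', 'vo', 'vo', 'du']

The backreference `\1` re-matches whatever the first group consumed, character for character.
With a single group, `findall` returns only what that group captured — 4 items.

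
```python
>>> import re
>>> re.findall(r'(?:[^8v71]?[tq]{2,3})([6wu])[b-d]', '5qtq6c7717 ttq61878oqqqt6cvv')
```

['6', '6']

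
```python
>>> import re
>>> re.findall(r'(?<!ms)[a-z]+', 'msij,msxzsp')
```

`(?!…)`/`(?<!…)` only lets a position through if the neighbouring text does NOT match; no characters are consumed.
`findall` yields the raw match text (2 of them) because the pattern has no groups.

['msij', 'msxzsp']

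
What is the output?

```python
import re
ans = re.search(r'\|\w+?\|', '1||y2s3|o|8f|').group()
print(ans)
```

|y2s3|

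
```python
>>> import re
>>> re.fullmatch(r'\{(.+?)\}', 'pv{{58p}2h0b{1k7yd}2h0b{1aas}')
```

`fullmatch` succeeds only if the pattern covers the string from start to end.
Here there's no way to consume every character, so the call returns None.

None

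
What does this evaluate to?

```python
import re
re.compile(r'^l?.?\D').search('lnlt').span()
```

(0, 3)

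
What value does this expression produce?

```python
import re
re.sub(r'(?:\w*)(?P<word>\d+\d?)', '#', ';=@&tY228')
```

Each match is replaced by '#'.

';=@&#'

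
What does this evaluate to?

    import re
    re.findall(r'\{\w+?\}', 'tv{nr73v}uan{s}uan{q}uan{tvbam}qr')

['{nr73v}', '{s}', '{q}', '{tvbam}']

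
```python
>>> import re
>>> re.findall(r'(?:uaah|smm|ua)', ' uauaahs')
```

Alternation tries branches left to right and keeps the first one that lets the overall match succeed at that position.
Walking the string: at [1:3] → 'ua'; at [3:7] → 'uaah'.
No capturing groups, so `findall` returns the 2 full match strings.

['ua', 'uaah']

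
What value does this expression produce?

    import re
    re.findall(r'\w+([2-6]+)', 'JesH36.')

With a single group, `findall` returns only what that group captured — 1 item.

['6']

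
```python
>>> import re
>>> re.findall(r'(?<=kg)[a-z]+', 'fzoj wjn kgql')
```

Because the assertion is zero-width, the text it checks is not consumed and won't appear in the result.
Walking the string: at [11:13] → 'ql'.
No capturing groups, so `findall` returns the 1 full match string.

['ql']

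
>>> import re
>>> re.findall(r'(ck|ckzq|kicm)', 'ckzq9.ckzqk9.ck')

['ck', 'ck', 'ck']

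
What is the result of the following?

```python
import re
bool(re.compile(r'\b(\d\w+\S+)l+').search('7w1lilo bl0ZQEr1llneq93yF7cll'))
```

True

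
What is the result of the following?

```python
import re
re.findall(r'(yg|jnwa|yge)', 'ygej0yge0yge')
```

['yg', 'yg', 'yg']

Alternation isn't longest-match — the leftmost alternative that fits at this position is chosen.
Matches: at [0:2] match 'yg', group 1 = 'yg'; at [5:7] match 'yg', group 1 = 'yg'; at [9:11] match 'yg', group 1 = 'yg'.
`findall` collects group 1 from each match (3 total).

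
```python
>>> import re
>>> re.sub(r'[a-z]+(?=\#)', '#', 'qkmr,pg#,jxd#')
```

The lookaround is zero-width — it requires the adjacent text to match without consuming it, so the asserted text isn't part of the match.
Matches: at [5:7] → 'pg'; at [9:12] → 'jxd'.
`sub` substitutes '#' at each match site.

'qkmr,##,##'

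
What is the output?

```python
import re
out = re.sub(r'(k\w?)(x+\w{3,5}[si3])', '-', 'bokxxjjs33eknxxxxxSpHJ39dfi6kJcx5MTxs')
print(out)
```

The pattern matches a literal 'k', then optionally a word character (captured); then one or more of the literal 'x', then 3 to 5 of a word character, then one of [si3] (captured).
Every occurrence is swapped for '-'.

bo-e-9dfi6kJcx5MTxs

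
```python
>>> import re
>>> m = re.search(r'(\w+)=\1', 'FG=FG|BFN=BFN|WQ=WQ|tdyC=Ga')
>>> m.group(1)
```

'FG'

After group 1 captures some text, `\1` only succeeds where that same text appears again.
`search` walks the string left to right and returns the first match it finds.
The match spans [0:5] → 'FG=FG'.
Captured: group 1 = 'FG'.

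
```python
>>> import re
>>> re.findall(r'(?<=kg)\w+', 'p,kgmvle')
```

The `(?=…)`/`(?<=…)` assertion just peeks at neighbouring text; it doesn't advance the match position.
With no groups in the pattern, `findall` gives back each whole match — 1 here.

['mvle']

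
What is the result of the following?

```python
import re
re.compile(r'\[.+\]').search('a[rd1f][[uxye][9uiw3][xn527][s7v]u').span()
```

(1, 33)

Unlike `match`, `search` isn't anchored — it looks for the pattern anywhere in the string.
The match spans [1:33] → '[rd1f][[uxye][9uiw3][xn527][s7v]'.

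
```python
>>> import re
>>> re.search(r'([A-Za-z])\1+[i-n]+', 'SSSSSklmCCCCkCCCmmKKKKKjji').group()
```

'SSSSSklm'

`\1` is not a pattern — it's the concrete string captured by group 1, re-applied verbatim.
`re.search` scans for the first position where the pattern succeeds.
The match spans [0:8] → 'SSSSSklm'.
Captured: group 1 = 'S'.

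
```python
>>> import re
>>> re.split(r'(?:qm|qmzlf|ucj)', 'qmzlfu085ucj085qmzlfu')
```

Branches in `(...|...)` are attempted left-to-right; the first branch that allows the whole pattern to succeed is taken.
The string is cut at each match, leaving 4 pieces.

['', 'zlfu085', '085', 'zlfu']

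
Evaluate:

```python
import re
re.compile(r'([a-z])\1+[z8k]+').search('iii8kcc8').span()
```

(0, 5)

After group 1 captures some text, `\1` only succeeds where that same text appears again.
Unlike `match`, `search` isn't anchored — it looks for the pattern anywhere in the string.
The match spans [0:5] → 'iii8k'.
Captured: group 1 = 'i'.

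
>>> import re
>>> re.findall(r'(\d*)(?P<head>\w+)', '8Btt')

Multiple groups make `findall` return tuples — one 2-tuple for the one match.

[('8', 'Btt')]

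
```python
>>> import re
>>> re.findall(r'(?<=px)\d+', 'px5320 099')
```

['5320']

Lookahead/lookbehind check context without consuming it, so the matched span excludes the asserted characters.
No capturing groups, so `findall` returns the 1 full match string.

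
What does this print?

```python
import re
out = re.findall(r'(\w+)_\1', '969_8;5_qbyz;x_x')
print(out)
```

['x']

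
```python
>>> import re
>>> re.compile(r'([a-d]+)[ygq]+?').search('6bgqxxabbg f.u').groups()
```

('b',)

The pattern matches one or more of a character in [a-d] (captured); then one or more of one of [ygq] (lazy).
Because the quantifier is non-greedy, it stops expanding at the earliest point where the rest of the pattern can succeed.
Unlike `match`, `search` isn't anchored — it looks for the pattern anywhere in the string.
The match spans [1:3] → 'bg'.
Captured: group 1 = 'b'.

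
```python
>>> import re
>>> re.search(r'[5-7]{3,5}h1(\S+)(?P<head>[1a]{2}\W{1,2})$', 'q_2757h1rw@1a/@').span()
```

(3, 15)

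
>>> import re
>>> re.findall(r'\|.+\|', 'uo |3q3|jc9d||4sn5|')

['|3q3|jc9d||4sn5|']

Scanning left to right: at [3:19] → '|3q3|jc9d||4sn5|'.
`findall` yields the raw match text (1 of them) because the pattern has no groups.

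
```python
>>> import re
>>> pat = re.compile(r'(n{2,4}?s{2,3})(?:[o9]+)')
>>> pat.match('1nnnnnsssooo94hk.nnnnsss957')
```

None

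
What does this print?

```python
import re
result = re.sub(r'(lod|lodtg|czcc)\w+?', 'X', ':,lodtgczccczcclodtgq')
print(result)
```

Alternation tries branches left to right and keeps the first one that lets the overall match succeed at that position.
Each match is replaced by 'X'.

:,XgXzccXgq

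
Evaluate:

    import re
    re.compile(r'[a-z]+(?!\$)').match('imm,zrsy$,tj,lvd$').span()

Because the assertion is negative and zero-width, positions next to the forbidden text are skipped.
`re.match` won't scan ahead — the pattern has to work from the very first character.
The match spans [0:3] → 'imm'.

(0, 3)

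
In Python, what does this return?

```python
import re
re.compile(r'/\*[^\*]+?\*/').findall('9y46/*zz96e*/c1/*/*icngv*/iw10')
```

`findall` yields the raw match text (2 of them) because the pattern has no groups.

['/*zz96e*/', '/*icngv*/']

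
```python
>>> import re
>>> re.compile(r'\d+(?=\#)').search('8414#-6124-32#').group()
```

'8414'

Lookahead/lookbehind check context without consuming it, so the matched span excludes the asserted characters.
Unlike `match`, `search` isn't anchored — it looks for the pattern anywhere in the string.
The match spans [0:4] → '8414'.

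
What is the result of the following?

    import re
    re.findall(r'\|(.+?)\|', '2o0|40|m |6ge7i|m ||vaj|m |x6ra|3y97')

['40', '6ge7i', '|vaj', 'x6ra']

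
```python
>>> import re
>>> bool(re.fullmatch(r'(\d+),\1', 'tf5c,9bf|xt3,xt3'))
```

For `fullmatch`, every character of the input must be accounted for by the pattern.
Here there's no way to consume every character, so the call returns None, and `bool(None)` is False.

False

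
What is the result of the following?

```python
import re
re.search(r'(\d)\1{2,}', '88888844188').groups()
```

('8',)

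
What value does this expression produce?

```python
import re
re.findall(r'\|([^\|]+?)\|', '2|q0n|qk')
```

['q0n']

Walking the string: at [1:6] match '|q0n|', group 1 = 'q0n'.
`findall` collects group 1 from the one match (1 total).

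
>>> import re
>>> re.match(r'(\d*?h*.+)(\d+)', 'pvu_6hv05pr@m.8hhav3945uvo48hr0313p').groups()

('pvu_6hv05pr@m.8hhav3945uvo48hr031', '3')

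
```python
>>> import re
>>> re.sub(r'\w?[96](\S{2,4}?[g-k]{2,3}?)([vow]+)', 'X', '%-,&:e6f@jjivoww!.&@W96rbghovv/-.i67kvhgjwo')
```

Pattern: optionally a word character, then one of [96]; then 2 to 4 of a non-whitespace character (lazy), then 2 to 3 of a character in [g-k] (lazy) (captured); then one or more of one of [vow] (captured).
Matches: at [5:16] → 'e6f@jjivoww'; at [20:30] → 'W96rbghovv'; at [33:43] → 'i67kvhgjwo'.
Each match is replaced by 'X'.

'%-,&:X!.&@X/-.X'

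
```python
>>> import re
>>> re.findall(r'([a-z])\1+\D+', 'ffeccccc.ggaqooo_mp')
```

['f']

`\1` is not a pattern — it's the concrete string captured by group 1, re-applied verbatim.
Walking the string: at [0:19] match 'ffeccccc.ggaqooo_mp', group 1 = 'f'.
Because there's exactly one group, `findall` drops the full match and keeps group 1 from the one hit.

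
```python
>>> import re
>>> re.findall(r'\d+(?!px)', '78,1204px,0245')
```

['78', '120', '0245']

Because the assertion is negative and zero-width, positions next to the forbidden text are skipped.
Matches: at [0:2] → '78'; at [3:6] → '120'; at [10:14] → '0245'.
With no groups in the pattern, `findall` gives back each whole match — 3 here.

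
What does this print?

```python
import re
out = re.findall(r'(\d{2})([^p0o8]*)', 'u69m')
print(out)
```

Pattern: exactly 2 of a digit (captured); then zero or more of any character except [p0o8] (captured).
Matches: at [1:4] match '69m', groups = ('69', 'm').
With 2 capturing groups, `findall` returns a 2-tuple per match.

[('69', 'm')]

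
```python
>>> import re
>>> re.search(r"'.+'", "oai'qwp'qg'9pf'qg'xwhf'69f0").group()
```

"'qwp'qg'9pf'qg'xwhf'"

`re.search` scans for the first position where the pattern succeeds.
The match spans [3:23] → "'qwp'qg'9pf'qg'xwhf'".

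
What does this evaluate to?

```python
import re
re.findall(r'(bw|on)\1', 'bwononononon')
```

`\1` has to match the exact text group 1 already captured.
One capturing group, so `findall` returns just the captured substring from each match — 2 in all.

['on', 'on']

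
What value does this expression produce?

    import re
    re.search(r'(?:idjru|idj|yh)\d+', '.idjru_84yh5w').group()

'yh5'

The match spans [9:12] → 'yh5'.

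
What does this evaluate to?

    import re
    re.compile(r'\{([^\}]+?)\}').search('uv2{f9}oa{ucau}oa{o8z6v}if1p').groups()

The match spans [3:7] → '{f9}'.
Captured: group 1 = 'f9'.

('f9',)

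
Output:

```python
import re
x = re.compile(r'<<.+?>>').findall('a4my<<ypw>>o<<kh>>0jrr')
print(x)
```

['<<ypw>>', '<<kh>>']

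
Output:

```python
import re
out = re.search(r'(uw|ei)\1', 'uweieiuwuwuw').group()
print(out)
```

After group 1 captures some text, `\1` only succeeds where that same text appears again.
The match spans [2:6] → 'eiei'.

eiei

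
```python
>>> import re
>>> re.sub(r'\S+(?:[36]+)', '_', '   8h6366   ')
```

'   _   '

This matches one or more of a non-whitespace character; then one or more of one of [36] (non-capturing group).
Matches: at [3:9] → '8h6366'.
`sub` substitutes '_' at each match site.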